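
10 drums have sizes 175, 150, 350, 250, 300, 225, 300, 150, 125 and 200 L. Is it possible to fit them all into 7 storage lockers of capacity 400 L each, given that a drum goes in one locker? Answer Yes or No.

Yes

A valid assignment using 7 storage lockers:
  locker 1: 350 = 350
  locker 2: 300 = 300
  locker 3: 300 = 300
  locker 4: 250 + 150 = 400
  locker 5: 225 + 175 = 400
  locker 6: 200 + 150 = 350
  locker 7: 125 = 125
Every load is within 400 L, so 7 storage lockers suffice.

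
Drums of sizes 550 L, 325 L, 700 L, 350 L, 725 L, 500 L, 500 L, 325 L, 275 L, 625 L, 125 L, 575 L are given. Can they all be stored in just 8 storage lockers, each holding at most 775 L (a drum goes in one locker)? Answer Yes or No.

Total = 5575 L; ⌈5575/775⌉ = 8.
The bound of 8 does not rule out 8, but exhaustive search shows no assignment into 8 storage lockers of capacity 775 L exists — the minimum is 9.

No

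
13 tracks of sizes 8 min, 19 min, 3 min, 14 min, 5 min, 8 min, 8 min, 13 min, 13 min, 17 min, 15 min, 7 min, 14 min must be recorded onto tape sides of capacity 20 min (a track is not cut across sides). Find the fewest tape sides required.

Total = 19 + 17 + 15 + 14 + 14 + 13 + 13 + 8 + 8 + 8 + 7 + 5 + 3 = 144 min.
Lower bound: ⌈144/20⌉ = 8 tape sides.
A packing using 9 tape sides:
  side 1: 19 = 19
  side 2: 17 + 3 = 20
  side 3: 15 + 5 = 20
  side 4: 14 = 14
  side 5: 14 = 14
  side 6: 13 + 7 = 20
  side 7: 13 = 13
  side 8: 8 + 8 = 16
  side 9: 8 = 8
No arrangement into 8 tape sides stays within capacity, so 9 is optimal.

9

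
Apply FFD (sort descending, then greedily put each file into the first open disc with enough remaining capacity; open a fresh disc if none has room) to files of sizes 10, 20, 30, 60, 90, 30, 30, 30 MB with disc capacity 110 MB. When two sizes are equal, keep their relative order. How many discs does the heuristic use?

Sorted descending: 90, 60, 30, 30, 30, 30, 20, 10.
  90 → disc 1 (new)  [load 90/110]
  60 → disc 2 (new)  [load 60/110]
  30 → disc 2  [load 90/110]
  30 → disc 3 (new)  [load 30/110]
  30 → disc 3  [load 60/110]
  30 → disc 3  [load 90/110]
  20 → disc 1  [load 110/110]
  10 → disc 2  [load 100/110]
3 discs opened.

3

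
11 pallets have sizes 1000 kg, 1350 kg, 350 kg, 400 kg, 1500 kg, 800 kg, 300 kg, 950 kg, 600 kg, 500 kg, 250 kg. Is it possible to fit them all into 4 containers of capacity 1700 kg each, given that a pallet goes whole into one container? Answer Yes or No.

No

Total = 8000 kg; ⌈8000/1700⌉ = 5.
At least 5 containers are required, but only 4 are allowed.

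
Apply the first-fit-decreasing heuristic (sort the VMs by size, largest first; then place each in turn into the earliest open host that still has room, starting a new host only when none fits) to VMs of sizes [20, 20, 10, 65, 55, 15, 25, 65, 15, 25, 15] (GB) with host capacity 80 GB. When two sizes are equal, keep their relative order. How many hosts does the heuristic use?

5

Sorted descending: 65, 65, 55, 25, 25, 20, 20, 15, 15, 15, 10.
  65 → host 1 (new)  [load 65/80]
  65 → host 2 (new)  [load 65/80]
  55 → host 3 (new)  [load 55/80]
  25 → host 3  [load 80/80]
  25 → host 4 (new)  [load 25/80]
  20 → host 4  [load 45/80]
  20 → host 4  [load 65/80]
  15 → host 1  [load 80/80]
  15 → host 2  [load 80/80]
  15 → host 4  [load 80/80]
  10 → host 5 (new)  [load 10/80]
5 hosts opened.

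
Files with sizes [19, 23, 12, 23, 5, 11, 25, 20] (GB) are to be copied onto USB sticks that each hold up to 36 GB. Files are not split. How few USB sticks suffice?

5

Total = 25 + 23 + 23 + 20 + 19 + 12 + 11 + 5 = 138 GB.
Lower bound: ⌈138/36⌉ = 4 USB sticks.
Also, 5 files each exceed 18 GB, and no two of those can share a USB stick, so at least 5 USB sticks are needed.
A packing using 5 USB sticks:
  USB stick 1: 25 + 11 = 36
  USB stick 2: 23 + 12 = 35
  USB stick 3: 23 + 5 = 28
  USB stick 4: 20 = 20
  USB stick 5: 19 = 19
This matches the lower bound, so 5 is optimal.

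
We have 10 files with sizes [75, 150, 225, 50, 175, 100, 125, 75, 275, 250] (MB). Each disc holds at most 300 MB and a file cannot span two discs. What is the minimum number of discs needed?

6

Total = 275 + 250 + 225 + 175 + 150 + 125 + 100 + 75 + 75 + 50 = 1500 MB.
Lower bound: ⌈1500/300⌉ = 5 discs.
A packing using 6 discs:
  disc 1: 275 = 275
  disc 2: 250 + 50 = 300
  disc 3: 225 + 75 = 300
  disc 4: 175 + 125 = 300
  disc 5: 150 + 100 = 250
  disc 6: 75 = 75
No arrangement into 5 discs stays within capacity, so 6 is optimal.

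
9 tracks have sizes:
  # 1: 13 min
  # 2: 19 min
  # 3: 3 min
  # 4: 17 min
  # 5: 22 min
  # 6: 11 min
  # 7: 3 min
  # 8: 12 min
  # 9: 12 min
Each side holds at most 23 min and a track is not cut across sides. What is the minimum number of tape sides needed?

Total = 22 + 19 + 17 + 13 + 12 + 12 + 11 + 3 + 3 = 112 min.
Lower bound: ⌈112/23⌉ = 5 tape sides.
Also, 6 tracks each exceed 23/2 min, and no two of those can share a side, so at least 6 tape sides are needed.
A packing using 6 tape sides:
  side 1: 22 = 22
  side 2: 19 + 3 = 22
  side 3: 17 + 3 = 20
  side 4: 13 = 13
  side 5: 12 + 11 = 23
  side 6: 12 = 12
This matches the lower bound, so 6 is optimal.

6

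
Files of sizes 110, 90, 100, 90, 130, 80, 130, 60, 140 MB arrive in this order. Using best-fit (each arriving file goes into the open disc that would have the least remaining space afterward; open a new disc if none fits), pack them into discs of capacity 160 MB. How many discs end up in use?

  110 → disc 1 (new)  [load 110/160]
  90 → disc 2 (new)  [load 90/160]
  100 → disc 3 (new)  [load 100/160]
  90 → disc 4 (new)  [load 90/160]
  130 → disc 5 (new)  [load 130/160]
  80 → disc 6 (new)  [load 80/160]
  130 → disc 7 (new)  [load 130/160]
  60 → disc 3  [load 160/160]
  140 → disc 8 (new)  [load 140/160]
8 discs opened.

8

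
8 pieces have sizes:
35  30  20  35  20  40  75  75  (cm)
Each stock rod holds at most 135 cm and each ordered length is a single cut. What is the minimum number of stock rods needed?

3

Total = 75 + 75 + 40 + 35 + 35 + 30 + 20 + 20 = 330 cm.
Lower bound: ⌈330/135⌉ = 3 stock rods.
A packing using 3 stock rods:
  stock rod 1: 75 + 40 + 20 = 135
  stock rod 2: 75 + 35 + 20 = 130
  stock rod 3: 35 + 30 = 65
This matches the lower bound, so 3 is optimal.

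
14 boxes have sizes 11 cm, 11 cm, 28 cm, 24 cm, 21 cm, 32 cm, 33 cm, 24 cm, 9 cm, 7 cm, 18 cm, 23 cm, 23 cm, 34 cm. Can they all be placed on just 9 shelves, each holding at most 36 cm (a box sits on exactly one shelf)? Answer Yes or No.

Total = 298 cm; ⌈298/36⌉ = 9.
The bound of 9 does not rule out 9, but exhaustive search shows no assignment into 9 shelves of capacity 36 cm exists — the minimum is 10.

No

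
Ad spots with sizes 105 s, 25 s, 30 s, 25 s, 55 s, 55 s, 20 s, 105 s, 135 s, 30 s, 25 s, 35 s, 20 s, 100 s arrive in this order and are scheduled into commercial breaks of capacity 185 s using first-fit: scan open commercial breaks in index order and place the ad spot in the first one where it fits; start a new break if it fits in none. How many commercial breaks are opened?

  105 → break 1 (new)  [load 105/185]
  25 → break 1  [load 130/185]
  30 → break 1  [load 160/185]
  25 → break 1  [load 185/185]
  55 → break 2 (new)  [load 55/185]
  55 → break 2  [load 110/185]
  20 → break 2  [load 130/185]
  105 → break 3 (new)  [load 105/185]
  135 → break 4 (new)  [load 135/185]
  30 → break 2  [load 160/185]
  25 → break 2  [load 185/185]
  35 → break 3  [load 140/185]
  20 → break 3  [load 160/185]
  100 → break 5 (new)  [load 100/185]
5 commercial breaks opened.

5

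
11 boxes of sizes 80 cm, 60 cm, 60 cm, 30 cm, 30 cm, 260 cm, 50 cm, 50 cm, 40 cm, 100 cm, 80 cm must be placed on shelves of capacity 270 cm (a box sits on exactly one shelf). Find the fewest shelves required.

4

Total = 260 + 100 + 80 + 80 + 60 + 60 + 50 + 50 + 40 + 30 + 30 = 840 cm.
Lower bound: ⌈840/270⌉ = 4 shelves.
A packing using 4 shelves:
  shelf 1: 260 = 260
  shelf 2: 100 + 80 + 80 = 260
  shelf 3: 60 + 60 + 50 + 50 + 40 = 260
  shelf 4: 30 + 30 = 60
This matches the lower bound, so 4 is optimal.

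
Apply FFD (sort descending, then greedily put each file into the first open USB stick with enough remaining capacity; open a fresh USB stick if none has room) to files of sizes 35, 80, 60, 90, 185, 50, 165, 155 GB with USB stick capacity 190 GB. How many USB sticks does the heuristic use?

5

Sorted descending: 185, 165, 155, 90, 80, 60, 50, 35.
  185 → USB stick 1 (new)  [load 185/190]
  165 → USB stick 2 (new)  [load 165/190]
  155 → USB stick 3 (new)  [load 155/190]
  90 → USB stick 4 (new)  [load 90/190]
  80 → USB stick 4  [load 170/190]
  60 → USB stick 5 (new)  [load 60/190]
  50 → USB stick 5  [load 110/190]
  35 → USB stick 3  [load 190/190]
5 USB sticks opened.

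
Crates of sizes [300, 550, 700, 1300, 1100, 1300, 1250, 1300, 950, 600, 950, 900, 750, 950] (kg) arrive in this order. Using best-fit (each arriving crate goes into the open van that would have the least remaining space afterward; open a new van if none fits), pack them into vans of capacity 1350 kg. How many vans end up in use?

  300 → van 1 (new)  [load 300/1350]
  550 → van 1  [load 850/1350]
  700 → van 2 (new)  [load 700/1350]
  1300 → van 3 (new)  [load 1300/1350]
  1100 → van 4 (new)  [load 1100/1350]
  1300 → van 5 (new)  [load 1300/1350]
  1250 → van 6 (new)  [load 1250/1350]
  1300 → van 7 (new)  [load 1300/1350]
  950 → van 8 (new)  [load 950/1350]
  600 → van 2  [load 1300/1350]
  950 → van 9 (new)  [load 950/1350]
  900 → van 10 (new)  [load 900/1350]
  750 → van 11 (new)  [load 750/1350]
  950 → van 12 (new)  [load 950/1350]
12 vans opened.

12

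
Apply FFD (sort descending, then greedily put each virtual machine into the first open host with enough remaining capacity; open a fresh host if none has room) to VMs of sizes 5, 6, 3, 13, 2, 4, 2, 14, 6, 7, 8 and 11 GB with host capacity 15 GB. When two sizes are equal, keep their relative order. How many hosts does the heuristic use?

6

Sorted descending: 14, 13, 11, 8, 7, 6, 6, 5, 4, 3, 2, 2.
  14 → host 1 (new)  [load 14/15]
  13 → host 2 (new)  [load 13/15]
  11 → host 3 (new)  [load 11/15]
  8 → host 4 (new)  [load 8/15]
  7 → host 4  [load 15/15]
  6 → host 5 (new)  [load 6/15]
  6 → host 5  [load 12/15]
  5 → host 6 (new)  [load 5/15]
  4 → host 3  [load 15/15]
  3 → host 5  [load 15/15]
  2 → host 2  [load 15/15]
  2 → host 6  [load 7/15]
6 hosts opened.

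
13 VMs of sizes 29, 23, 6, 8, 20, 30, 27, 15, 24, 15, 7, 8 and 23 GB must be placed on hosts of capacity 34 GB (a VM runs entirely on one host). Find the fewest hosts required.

Total = 30 + 29 + 27 + 24 + 23 + 23 + 20 + 15 + 15 + 8 + 8 + 7 + 6 = 235 GB.
Lower bound: ⌈235/34⌉ = 7 hosts.
A packing using 8 hosts:
  host 1: 30 = 30
  host 2: 29 = 29
  host 3: 27 + 7 = 34
  host 4: 24 + 8 = 32
  host 5: 23 + 8 = 31
  host 6: 23 + 6 = 29
  host 7: 20 = 20
  host 8: 15 + 15 = 30
No arrangement into 7 hosts stays within capacity, so 8 is optimal.

8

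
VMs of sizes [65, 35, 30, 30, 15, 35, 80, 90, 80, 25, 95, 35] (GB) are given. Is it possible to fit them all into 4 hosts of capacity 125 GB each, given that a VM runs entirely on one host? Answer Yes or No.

Total = 615 GB; ⌈615/125⌉ = 5.
At least 5 hosts are required, but only 4 are allowed.

No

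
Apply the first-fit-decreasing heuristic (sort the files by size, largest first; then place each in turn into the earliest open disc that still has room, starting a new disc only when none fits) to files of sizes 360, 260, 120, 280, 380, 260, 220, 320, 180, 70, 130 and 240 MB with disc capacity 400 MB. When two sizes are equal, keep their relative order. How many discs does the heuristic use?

8

Sorted descending: 380, 360, 320, 280, 260, 260, 240, 220, 180, 130, 120, 70.
  380 → disc 1 (new)  [load 380/400]
  360 → disc 2 (new)  [load 360/400]
  320 → disc 3 (new)  [load 320/400]
  280 → disc 4 (new)  [load 280/400]
  260 → disc 5 (new)  [load 260/400]
  260 → disc 6 (new)  [load 260/400]
  240 → disc 7 (new)  [load 240/400]
  220 → disc 8 (new)  [load 220/400]
  180 → disc 8  [load 400/400]
  130 → disc 5  [load 390/400]
  120 → disc 4  [load 400/400]
  70 → disc 3  [load 390/400]
8 discs opened.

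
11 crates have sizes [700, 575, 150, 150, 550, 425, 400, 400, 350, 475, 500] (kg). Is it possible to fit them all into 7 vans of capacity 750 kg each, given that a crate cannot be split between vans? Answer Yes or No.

Total = 4675 kg; ⌈4675/750⌉ = 7.
8 crates each exceed half the capacity and cannot share a van, forcing at least 8 vans.
At least 8 vans are required, but only 7 are allowed.

No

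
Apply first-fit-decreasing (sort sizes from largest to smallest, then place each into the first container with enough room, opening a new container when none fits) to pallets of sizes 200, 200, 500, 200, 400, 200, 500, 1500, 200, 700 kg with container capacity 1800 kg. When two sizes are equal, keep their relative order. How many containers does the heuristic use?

Sorted descending: 1500, 700, 500, 500, 400, 200, 200, 200, 200, 200.
  1500 → container 1 (new)  [load 1500/1800]
  700 → container 2 (new)  [load 700/1800]
  500 → container 2  [load 1200/1800]
  500 → container 2  [load 1700/1800]
  400 → container 3 (new)  [load 400/1800]
  200 → container 1  [load 1700/1800]
  200 → container 3  [load 600/1800]
  200 → container 3  [load 800/1800]
  200 → container 3  [load 1000/1800]
  200 → container 3  [load 1200/1800]
3 containers opened.

3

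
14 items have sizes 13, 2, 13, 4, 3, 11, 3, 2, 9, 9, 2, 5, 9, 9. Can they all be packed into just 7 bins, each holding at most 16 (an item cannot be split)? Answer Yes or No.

Yes

A valid assignment using 7 bins:
  bin 1: 13 + 3 = 16
  bin 2: 13 + 3 = 16
  bin 3: 11 + 5 = 16
  bin 4: 9 + 4 + 2 = 15
  bin 5: 9 + 2 + 2 = 13
  bin 6: 9 = 9
  bin 7: 9 = 9
Every load is within 16, so 7 bins suffice.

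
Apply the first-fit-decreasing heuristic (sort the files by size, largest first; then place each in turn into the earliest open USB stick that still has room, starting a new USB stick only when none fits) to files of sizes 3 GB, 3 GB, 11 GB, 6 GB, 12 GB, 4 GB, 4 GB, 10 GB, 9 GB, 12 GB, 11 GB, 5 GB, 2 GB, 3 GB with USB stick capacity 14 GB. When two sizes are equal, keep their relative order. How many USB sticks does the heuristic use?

7

Sorted descending: 12, 12, 11, 11, 10, 9, 6, 5, 4, 4, 3, 3, 3, 2.
  12 → USB stick 1 (new)  [load 12/14]
  12 → USB stick 2 (new)  [load 12/14]
  11 → USB stick 3 (new)  [load 11/14]
  11 → USB stick 4 (new)  [load 11/14]
  10 → USB stick 5 (new)  [load 10/14]
  9 → USB stick 6 (new)  [load 9/14]
  6 → USB stick 7 (new)  [load 6/14]
  5 → USB stick 6  [load 14/14]
  4 → USB stick 5  [load 14/14]
  4 → USB stick 7  [load 10/14]
  3 → USB stick 3  [load 14/14]
  3 → USB stick 4  [load 14/14]
  3 → USB stick 7  [load 13/14]
  2 → USB stick 1  [load 14/14]
7 USB sticks opened.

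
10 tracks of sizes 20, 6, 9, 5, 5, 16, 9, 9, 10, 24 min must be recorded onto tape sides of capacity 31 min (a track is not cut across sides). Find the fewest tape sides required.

Total = 24 + 20 + 16 + 10 + 9 + 9 + 9 + 6 + 5 + 5 = 113 min.
Lower bound: ⌈113/31⌉ = 4 tape sides.
A packing using 4 tape sides:
  side 1: 24 + 6 = 30
  side 2: 20 + 10 = 30
  side 3: 16 + 9 + 5 = 30
  side 4: 9 + 9 + 5 = 23
This matches the lower bound, so 4 is optimal.

4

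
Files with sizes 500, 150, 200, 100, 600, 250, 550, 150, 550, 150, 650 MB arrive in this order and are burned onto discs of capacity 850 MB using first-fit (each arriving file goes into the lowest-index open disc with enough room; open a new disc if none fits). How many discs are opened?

  500 → disc 1 (new)  [load 500/850]
  150 → disc 1  [load 650/850]
  200 → disc 1  [load 850/850]
  100 → disc 2 (new)  [load 100/850]
  600 → disc 2  [load 700/850]
  250 → disc 3 (new)  [load 250/850]
  550 → disc 3  [load 800/850]
  150 → disc 2  [load 850/850]
  550 → disc 4 (new)  [load 550/850]
  150 → disc 4  [load 700/850]
  650 → disc 5 (new)  [load 650/850]
5 discs opened.

5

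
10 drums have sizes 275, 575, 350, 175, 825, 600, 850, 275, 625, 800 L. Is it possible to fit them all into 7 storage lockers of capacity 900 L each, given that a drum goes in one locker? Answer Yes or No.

Yes

A valid assignment using 7 storage lockers:
  locker 1: 850 = 850
  locker 2: 825 = 825
  locker 3: 800 = 800
  locker 4: 625 + 275 = 900
  locker 5: 600 + 275 = 875
  locker 6: 575 + 175 = 750
  locker 7: 350 = 350
Every load is within 900 L, so 7 storage lockers suffice.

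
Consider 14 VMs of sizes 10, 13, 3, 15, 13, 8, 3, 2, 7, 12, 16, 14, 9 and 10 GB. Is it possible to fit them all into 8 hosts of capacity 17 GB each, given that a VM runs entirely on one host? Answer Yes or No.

Total = 135 GB; ⌈135/17⌉ = 8.
9 VMs each exceed half the capacity and cannot share a host, forcing at least 9 hosts.
At least 9 hosts are required, but only 8 are allowed.

No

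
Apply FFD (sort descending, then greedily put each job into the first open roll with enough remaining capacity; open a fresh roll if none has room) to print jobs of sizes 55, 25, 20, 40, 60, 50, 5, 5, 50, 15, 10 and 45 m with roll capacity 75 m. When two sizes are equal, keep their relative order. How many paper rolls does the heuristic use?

6

Sorted descending: 60, 55, 50, 50, 45, 40, 25, 20, 15, 10, 5, 5.
  60 → roll 1 (new)  [load 60/75]
  55 → roll 2 (new)  [load 55/75]
  50 → roll 3 (new)  [load 50/75]
  50 → roll 4 (new)  [load 50/75]
  45 → roll 5 (new)  [load 45/75]
  40 → roll 6 (new)  [load 40/75]
  25 → roll 3  [load 75/75]
  20 → roll 2  [load 75/75]
  15 → roll 1  [load 75/75]
  10 → roll 4  [load 60/75]
  5 → roll 4  [load 65/75]
  5 → roll 4  [load 70/75]
6 paper rolls opened.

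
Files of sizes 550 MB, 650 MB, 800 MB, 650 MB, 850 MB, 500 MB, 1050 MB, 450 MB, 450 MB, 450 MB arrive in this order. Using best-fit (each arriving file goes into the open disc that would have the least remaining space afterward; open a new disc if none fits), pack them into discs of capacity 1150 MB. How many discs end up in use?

7

  550 → disc 1 (new)  [load 550/1150]
  650 → disc 2 (new)  [load 650/1150]
  800 → disc 3 (new)  [load 800/1150]
  650 → disc 4 (new)  [load 650/1150]
  850 → disc 5 (new)  [load 850/1150]
  500 → disc 2  [load 1150/1150]
  1050 → disc 6 (new)  [load 1050/1150]
  450 → disc 4  [load 1100/1150]
  450 → disc 1  [load 1000/1150]
  450 → disc 7 (new)  [load 450/1150]
7 discs opened.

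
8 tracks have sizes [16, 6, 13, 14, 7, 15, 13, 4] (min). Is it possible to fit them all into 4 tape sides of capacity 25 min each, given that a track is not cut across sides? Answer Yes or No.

No

Total = 88 min; ⌈88/25⌉ = 4.
5 tracks each exceed half the capacity and cannot share a side, forcing at least 5 tape sides.
At least 5 tape sides are required, but only 4 are allowed.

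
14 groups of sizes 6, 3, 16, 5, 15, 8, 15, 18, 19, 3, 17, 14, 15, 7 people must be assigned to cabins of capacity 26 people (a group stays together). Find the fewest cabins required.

8

Total = 19 + 18 + 17 + 16 + 15 + 15 + 15 + 14 + 8 + 7 + 6 + 5 + 3 + 3 = 161 people.
Lower bound: ⌈161/26⌉ = 7 cabins.
Also, 8 groups each exceed 13 people, and no two of those can share a cabin, so at least 8 cabins are needed.
A packing using 8 cabins:
  cabin 1: 19 + 7 = 26
  cabin 2: 18 + 8 = 26
  cabin 3: 17 + 6 + 3 = 26
  cabin 4: 16 + 5 + 3 = 24
  cabin 5: 15 = 15
  cabin 6: 15 = 15
  cabin 7: 15 = 15
  cabin 8: 14 = 14
This matches the lower bound, so 8 is optimal.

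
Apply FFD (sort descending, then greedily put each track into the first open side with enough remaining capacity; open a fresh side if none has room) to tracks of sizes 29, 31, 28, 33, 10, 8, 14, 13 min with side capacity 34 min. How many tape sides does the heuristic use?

Sorted descending: 33, 31, 29, 28, 14, 13, 10, 8.
  33 → side 1 (new)  [load 33/34]
  31 → side 2 (new)  [load 31/34]
  29 → side 3 (new)  [load 29/34]
  28 → side 4 (new)  [load 28/34]
  14 → side 5 (new)  [load 14/34]
  13 → side 5  [load 27/34]
  10 → side 6 (new)  [load 10/34]
  8 → side 6  [load 18/34]
6 tape sides opened.

6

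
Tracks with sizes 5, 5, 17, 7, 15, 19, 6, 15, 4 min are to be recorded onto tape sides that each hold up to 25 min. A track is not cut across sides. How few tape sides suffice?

Total = 19 + 17 + 15 + 15 + 7 + 6 + 5 + 5 + 4 = 93 min.
Lower bound: ⌈93/25⌉ = 4 tape sides.
A packing using 4 tape sides:
  side 1: 19 + 6 = 25
  side 2: 17 + 7 = 24
  side 3: 15 + 5 + 5 = 25
  side 4: 15 + 4 = 19
This matches the lower bound, so 4 is optimal.

4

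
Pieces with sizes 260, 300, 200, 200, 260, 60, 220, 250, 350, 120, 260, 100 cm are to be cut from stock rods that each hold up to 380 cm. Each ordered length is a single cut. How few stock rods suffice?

Total = 350 + 300 + 260 + 260 + 260 + 250 + 220 + 200 + 200 + 120 + 100 + 60 = 2580 cm.
Lower bound: ⌈2580/380⌉ = 7 stock rods.
Also, 9 pieces each exceed 190 cm, and no two of those can share a stock rod, so at least 9 stock rods are needed.
A packing using 9 stock rods:
  stock rod 1: 350 = 350
  stock rod 2: 300 + 60 = 360
  stock rod 3: 260 + 120 = 380
  stock rod 4: 260 + 100 = 360
  stock rod 5: 260 = 260
  stock rod 6: 250 = 250
  stock rod 7: 220 = 220
  stock rod 8: 200 = 200
  stock rod 9: 200 = 200
This matches the lower bound, so 9 is optimal.

9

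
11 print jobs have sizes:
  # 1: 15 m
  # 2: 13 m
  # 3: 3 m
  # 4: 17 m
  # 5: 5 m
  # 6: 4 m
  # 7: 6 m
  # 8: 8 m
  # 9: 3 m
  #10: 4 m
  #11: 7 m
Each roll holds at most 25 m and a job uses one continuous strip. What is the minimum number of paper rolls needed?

4

Total = 17 + 15 + 13 + 8 + 7 + 6 + 5 + 4 + 4 + 3 + 3 = 85 m.
Lower bound: ⌈85/25⌉ = 4 paper rolls.
A packing using 4 paper rolls:
  roll 1: 17 + 8 = 25
  roll 2: 15 + 7 + 3 = 25
  roll 3: 13 + 6 + 5 = 24
  roll 4: 4 + 4 + 3 = 11
This matches the lower bound, so 4 is optimal.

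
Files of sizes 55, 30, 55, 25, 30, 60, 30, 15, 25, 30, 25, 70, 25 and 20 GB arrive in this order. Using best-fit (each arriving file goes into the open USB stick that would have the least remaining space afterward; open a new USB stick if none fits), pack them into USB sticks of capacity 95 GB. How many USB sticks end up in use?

6

  55 → USB stick 1 (new)  [load 55/95]
  30 → USB stick 1  [load 85/95]
  55 → USB stick 2 (new)  [load 55/95]
  25 → USB stick 2  [load 80/95]
  30 → USB stick 3 (new)  [load 30/95]
  60 → USB stick 3  [load 90/95]
  30 → USB stick 4 (new)  [load 30/95]
  15 → USB stick 2  [load 95/95]
  25 → USB stick 4  [load 55/95]
  30 → USB stick 4  [load 85/95]
  25 → USB stick 5 (new)  [load 25/95]
  70 → USB stick 5  [load 95/95]
  25 → USB stick 6 (new)  [load 25/95]
  20 → USB stick 6  [load 45/95]
6 USB sticks opened.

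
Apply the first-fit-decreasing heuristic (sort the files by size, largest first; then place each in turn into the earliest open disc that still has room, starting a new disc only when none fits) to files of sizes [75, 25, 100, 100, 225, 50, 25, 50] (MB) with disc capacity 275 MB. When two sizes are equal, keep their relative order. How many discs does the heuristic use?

3

Sorted descending: 225, 100, 100, 75, 50, 50, 25, 25.
  225 → disc 1 (new)  [load 225/275]
  100 → disc 2 (new)  [load 100/275]
  100 → disc 2  [load 200/275]
  75 → disc 2  [load 275/275]
  50 → disc 1  [load 275/275]
  50 → disc 3 (new)  [load 50/275]
  25 → disc 3  [load 75/275]
  25 → disc 3  [load 100/275]
3 discs opened.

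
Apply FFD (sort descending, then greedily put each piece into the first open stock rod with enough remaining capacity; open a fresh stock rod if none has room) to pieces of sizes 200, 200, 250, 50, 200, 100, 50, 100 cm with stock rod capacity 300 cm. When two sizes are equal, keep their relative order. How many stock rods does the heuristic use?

Sorted descending: 250, 200, 200, 200, 100, 100, 50, 50.
  250 → stock rod 1 (new)  [load 250/300]
  200 → stock rod 2 (new)  [load 200/300]
  200 → stock rod 3 (new)  [load 200/300]
  200 → stock rod 4 (new)  [load 200/300]
  100 → stock rod 2  [load 300/300]
  100 → stock rod 3  [load 300/300]
  50 → stock rod 1  [load 300/300]
  50 → stock rod 4  [load 250/300]
4 stock rods opened.

4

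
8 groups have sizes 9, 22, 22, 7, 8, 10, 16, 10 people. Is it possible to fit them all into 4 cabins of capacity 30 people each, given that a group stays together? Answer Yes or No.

A valid assignment using 4 cabins:
  cabin 1: 22 + 8 = 30
  cabin 2: 22 + 7 = 29
  cabin 3: 16 + 10 = 26
  cabin 4: 10 + 9 = 19
Every load is within 30 people, so 4 cabins suffice.

Yes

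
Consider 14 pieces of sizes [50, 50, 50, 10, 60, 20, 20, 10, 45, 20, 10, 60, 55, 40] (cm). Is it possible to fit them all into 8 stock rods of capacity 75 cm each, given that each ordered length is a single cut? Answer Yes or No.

A valid assignment using 8 stock rods:
  stock rod 1: 60 + 10 = 70
  stock rod 2: 60 + 10 = 70
  stock rod 3: 55 + 20 = 75
  stock rod 4: 50 + 20 = 70
  stock rod 5: 50 + 20 = 70
  stock rod 6: 50 + 10 = 60
  stock rod 7: 45 = 45
  stock rod 8: 40 = 40
Every load is within 75 cm, so 8 stock rods suffice.

Yes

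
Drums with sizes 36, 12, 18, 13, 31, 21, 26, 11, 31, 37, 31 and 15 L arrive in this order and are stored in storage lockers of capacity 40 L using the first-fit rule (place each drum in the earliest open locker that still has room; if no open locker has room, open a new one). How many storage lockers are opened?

9

  36 → locker 1 (new)  [load 36/40]
  12 → locker 2 (new)  [load 12/40]
  18 → locker 2  [load 30/40]
  13 → locker 3 (new)  [load 13/40]
  31 → locker 4 (new)  [load 31/40]
  21 → locker 3  [load 34/40]
  26 → locker 5 (new)  [load 26/40]
  11 → locker 5  [load 37/40]
  31 → locker 6 (new)  [load 31/40]
  37 → locker 7 (new)  [load 37/40]
  31 → locker 8 (new)  [load 31/40]
  15 → locker 9 (new)  [load 15/40]
9 storage lockers opened.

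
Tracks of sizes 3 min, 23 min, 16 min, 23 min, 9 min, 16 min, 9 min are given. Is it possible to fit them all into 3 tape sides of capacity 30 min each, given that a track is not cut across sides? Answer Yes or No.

No

Total = 99 min; ⌈99/30⌉ = 4.
At least 4 tape sides are required, but only 3 are allowed.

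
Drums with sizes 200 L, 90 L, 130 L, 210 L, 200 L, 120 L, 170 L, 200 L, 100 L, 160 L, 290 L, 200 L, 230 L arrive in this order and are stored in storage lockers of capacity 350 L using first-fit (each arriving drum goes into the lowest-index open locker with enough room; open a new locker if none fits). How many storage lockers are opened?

9

  200 → locker 1 (new)  [load 200/350]
  90 → locker 1  [load 290/350]
  130 → locker 2 (new)  [load 130/350]
  210 → locker 2  [load 340/350]
  200 → locker 3 (new)  [load 200/350]
  120 → locker 3  [load 320/350]
  170 → locker 4 (new)  [load 170/350]
  200 → locker 5 (new)  [load 200/350]
  100 → locker 4  [load 270/350]
  160 → locker 6 (new)  [load 160/350]
  290 → locker 7 (new)  [load 290/350]
  200 → locker 8 (new)  [load 200/350]
  230 → locker 9 (new)  [load 230/350]
9 storage lockers opened.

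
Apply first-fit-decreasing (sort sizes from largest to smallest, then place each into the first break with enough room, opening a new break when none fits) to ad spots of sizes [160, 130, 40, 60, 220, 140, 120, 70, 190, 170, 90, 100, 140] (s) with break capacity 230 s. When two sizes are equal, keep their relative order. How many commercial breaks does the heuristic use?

8

Sorted descending: 220, 190, 170, 160, 140, 140, 130, 120, 100, 90, 70, 60, 40.
  220 → break 1 (new)  [load 220/230]
  190 → break 2 (new)  [load 190/230]
  170 → break 3 (new)  [load 170/230]
  160 → break 4 (new)  [load 160/230]
  140 → break 5 (new)  [load 140/230]
  140 → break 6 (new)  [load 140/230]
  130 → break 7 (new)  [load 130/230]
  120 → break 8 (new)  [load 120/230]
  100 → break 7  [load 230/230]
  90 → break 5  [load 230/230]
  70 → break 4  [load 230/230]
  60 → break 3  [load 230/230]
  40 → break 2  [load 230/230]
8 commercial breaks opened.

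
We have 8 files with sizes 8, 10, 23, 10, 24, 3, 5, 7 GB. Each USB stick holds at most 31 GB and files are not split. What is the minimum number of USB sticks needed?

3

Total = 24 + 23 + 10 + 10 + 8 + 7 + 5 + 3 = 90 GB.
Lower bound: ⌈90/31⌉ = 3 USB sticks.
A packing using 3 USB sticks:
  USB stick 1: 24 + 7 = 31
  USB stick 2: 23 + 8 = 31
  USB stick 3: 10 + 10 + 5 + 3 = 28
This matches the lower bound, so 3 is optimal.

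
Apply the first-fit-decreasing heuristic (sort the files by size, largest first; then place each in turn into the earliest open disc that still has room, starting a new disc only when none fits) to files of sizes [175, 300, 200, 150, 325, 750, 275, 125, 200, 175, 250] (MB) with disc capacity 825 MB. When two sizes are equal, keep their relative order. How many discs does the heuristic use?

4

Sorted descending: 750, 325, 300, 275, 250, 200, 200, 175, 175, 150, 125.
  750 → disc 1 (new)  [load 750/825]
  325 → disc 2 (new)  [load 325/825]
  300 → disc 2  [load 625/825]
  275 → disc 3 (new)  [load 275/825]
  250 → disc 3  [load 525/825]
  200 → disc 2  [load 825/825]
  200 → disc 3  [load 725/825]
  175 → disc 4 (new)  [load 175/825]
  175 → disc 4  [load 350/825]
  150 → disc 4  [load 500/825]
  125 → disc 4  [load 625/825]
4 discs opened.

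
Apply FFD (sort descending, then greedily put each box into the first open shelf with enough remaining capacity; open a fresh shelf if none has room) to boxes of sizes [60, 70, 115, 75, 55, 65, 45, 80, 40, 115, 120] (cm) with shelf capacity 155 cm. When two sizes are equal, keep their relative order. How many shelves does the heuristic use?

7

Sorted descending: 120, 115, 115, 80, 75, 70, 65, 60, 55, 45, 40.
  120 → shelf 1 (new)  [load 120/155]
  115 → shelf 2 (new)  [load 115/155]
  115 → shelf 3 (new)  [load 115/155]
  80 → shelf 4 (new)  [load 80/155]
  75 → shelf 4  [load 155/155]
  70 → shelf 5 (new)  [load 70/155]
  65 → shelf 5  [load 135/155]
  60 → shelf 6 (new)  [load 60/155]
  55 → shelf 6  [load 115/155]
  45 → shelf 7 (new)  [load 45/155]
  40 → shelf 2  [load 155/155]
7 shelves opened.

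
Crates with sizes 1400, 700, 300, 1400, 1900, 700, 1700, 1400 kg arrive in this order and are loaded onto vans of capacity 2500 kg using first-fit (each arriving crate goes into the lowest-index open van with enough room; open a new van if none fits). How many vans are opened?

5

  1400 → van 1 (new)  [load 1400/2500]
  700 → van 1  [load 2100/2500]
  300 → van 1  [load 2400/2500]
  1400 → van 2 (new)  [load 1400/2500]
  1900 → van 3 (new)  [load 1900/2500]
  700 → van 2  [load 2100/2500]
  1700 → van 4 (new)  [load 1700/2500]
  1400 → van 5 (new)  [load 1400/2500]
5 vans opened.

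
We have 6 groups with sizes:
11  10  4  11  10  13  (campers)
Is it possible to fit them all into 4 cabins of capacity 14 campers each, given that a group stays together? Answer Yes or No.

No

Total = 59 campers; ⌈59/14⌉ = 5.
At least 5 cabins are required, but only 4 are allowed.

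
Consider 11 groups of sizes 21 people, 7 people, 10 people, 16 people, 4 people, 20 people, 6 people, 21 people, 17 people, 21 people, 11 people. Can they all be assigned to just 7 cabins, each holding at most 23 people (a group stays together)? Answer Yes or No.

No

Total = 154 people; ⌈154/23⌉ = 7.
The bound of 7 does not rule out 7, but exhaustive search shows no assignment into 7 cabins of capacity 23 people exists — the minimum is 8.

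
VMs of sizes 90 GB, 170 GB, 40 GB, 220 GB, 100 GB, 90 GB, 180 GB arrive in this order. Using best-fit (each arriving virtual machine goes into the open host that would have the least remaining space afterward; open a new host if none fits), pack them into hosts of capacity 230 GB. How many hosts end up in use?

5

  90 → host 1 (new)  [load 90/230]
  170 → host 2 (new)  [load 170/230]
  40 → host 2  [load 210/230]
  220 → host 3 (new)  [load 220/230]
  100 → host 1  [load 190/230]
  90 → host 4 (new)  [load 90/230]
  180 → host 5 (new)  [load 180/230]
5 hosts opened.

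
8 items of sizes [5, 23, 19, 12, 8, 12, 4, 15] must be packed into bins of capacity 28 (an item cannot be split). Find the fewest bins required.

Total = 23 + 19 + 15 + 12 + 12 + 8 + 5 + 4 = 98.
Lower bound: ⌈98/28⌉ = 4 bins.
A packing using 4 bins:
  bin 1: 23 + 5 = 28
  bin 2: 19 + 8 = 27
  bin 3: 15 + 12 = 27
  bin 4: 12 + 4 = 16
This matches the lower bound, so 4 is optimal.

4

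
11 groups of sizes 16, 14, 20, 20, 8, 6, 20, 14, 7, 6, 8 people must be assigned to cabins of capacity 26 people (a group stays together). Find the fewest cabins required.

Total = 20 + 20 + 20 + 16 + 14 + 14 + 8 + 8 + 7 + 6 + 6 = 139 people.
Lower bound: ⌈139/26⌉ = 6 cabins.
A packing using 6 cabins:
  cabin 1: 20 + 6 = 26
  cabin 2: 20 + 6 = 26
  cabin 3: 20 = 20
  cabin 4: 16 + 8 = 24
  cabin 5: 14 + 8 = 22
  cabin 6: 14 + 7 = 21
This matches the lower bound, so 6 is optimal.

6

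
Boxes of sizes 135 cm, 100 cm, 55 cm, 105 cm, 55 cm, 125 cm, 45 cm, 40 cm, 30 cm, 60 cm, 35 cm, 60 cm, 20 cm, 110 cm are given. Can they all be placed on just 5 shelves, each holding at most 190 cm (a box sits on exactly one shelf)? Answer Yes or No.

No

Total = 975 cm; ⌈975/190⌉ = 6.
At least 6 shelves are required, but only 5 are allowed.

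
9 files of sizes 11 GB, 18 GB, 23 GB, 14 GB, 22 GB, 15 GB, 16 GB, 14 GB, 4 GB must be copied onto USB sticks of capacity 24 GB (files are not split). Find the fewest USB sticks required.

Total = 23 + 22 + 18 + 16 + 15 + 14 + 14 + 11 + 4 = 137 GB.
Lower bound: ⌈137/24⌉ = 6 USB sticks.
Also, 7 files each exceed 12 GB, and no two of those can share a USB stick, so at least 7 USB sticks are needed.
A packing using 8 USB sticks:
  USB stick 1: 23 = 23
  USB stick 2: 22 = 22
  USB stick 3: 18 + 4 = 22
  USB stick 4: 16 = 16
  USB stick 5: 15 = 15
  USB stick 6: 14 = 14
  USB stick 7: 14 = 14
  USB stick 8: 11 = 11
No arrangement into 7 USB sticks stays within capacity, so 8 is optimal.

8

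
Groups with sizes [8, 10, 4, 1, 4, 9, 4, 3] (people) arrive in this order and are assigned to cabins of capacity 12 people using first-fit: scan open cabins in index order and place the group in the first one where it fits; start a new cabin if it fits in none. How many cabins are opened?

4

  8 → cabin 1 (new)  [load 8/12]
  10 → cabin 2 (new)  [load 10/12]
  4 → cabin 1  [load 12/12]
  1 → cabin 2  [load 11/12]
  4 → cabin 3 (new)  [load 4/12]
  9 → cabin 4 (new)  [load 9/12]
  4 → cabin 3  [load 8/12]
  3 → cabin 3  [load 11/12]
4 cabins opened.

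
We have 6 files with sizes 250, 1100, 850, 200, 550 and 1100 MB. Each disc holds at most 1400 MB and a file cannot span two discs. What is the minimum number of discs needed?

Total = 1100 + 1100 + 850 + 550 + 250 + 200 = 4050 MB.
Lower bound: ⌈4050/1400⌉ = 3 discs.
A packing using 3 discs:
  disc 1: 1100 + 250 = 1350
  disc 2: 1100 + 200 = 1300
  disc 3: 850 + 550 = 1400
This matches the lower bound, so 3 is optimal.

3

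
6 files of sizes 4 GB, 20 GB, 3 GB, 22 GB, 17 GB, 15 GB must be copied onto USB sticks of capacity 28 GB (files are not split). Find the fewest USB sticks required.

4

Total = 22 + 20 + 17 + 15 + 4 + 3 = 81 GB.
Lower bound: ⌈81/28⌉ = 3 USB sticks.
Also, 4 files each exceed 14 GB, and no two of those can share a USB stick, so at least 4 USB sticks are needed.
A packing using 4 USB sticks:
  USB stick 1: 22 + 4 = 26
  USB stick 2: 20 + 3 = 23
  USB stick 3: 17 = 17
  USB stick 4: 15 = 15
This matches the lower bound, so 4 is optimal.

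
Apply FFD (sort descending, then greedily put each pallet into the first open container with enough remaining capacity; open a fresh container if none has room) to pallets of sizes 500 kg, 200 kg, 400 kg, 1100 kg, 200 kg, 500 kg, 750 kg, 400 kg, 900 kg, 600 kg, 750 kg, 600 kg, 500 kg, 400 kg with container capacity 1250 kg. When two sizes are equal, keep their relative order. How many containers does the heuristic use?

7

Sorted descending: 1100, 900, 750, 750, 600, 600, 500, 500, 500, 400, 400, 400, 200, 200.
  1100 → container 1 (new)  [load 1100/1250]
  900 → container 2 (new)  [load 900/1250]
  750 → container 3 (new)  [load 750/1250]
  750 → container 4 (new)  [load 750/1250]
  600 → container 5 (new)  [load 600/1250]
  600 → container 5  [load 1200/1250]
  500 → container 3  [load 1250/1250]
  500 → container 4  [load 1250/1250]
  500 → container 6 (new)  [load 500/1250]
  400 → container 6  [load 900/1250]
  400 → container 7 (new)  [load 400/1250]
  400 → container 7  [load 800/1250]
  200 → container 2  [load 1100/1250]
  200 → container 6  [load 1100/1250]
7 containers opened.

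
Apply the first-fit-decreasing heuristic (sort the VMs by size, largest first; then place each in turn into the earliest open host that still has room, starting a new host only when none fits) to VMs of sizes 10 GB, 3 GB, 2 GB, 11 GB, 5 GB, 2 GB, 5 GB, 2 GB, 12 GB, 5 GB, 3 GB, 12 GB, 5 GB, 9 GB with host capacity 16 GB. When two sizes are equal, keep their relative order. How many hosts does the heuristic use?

6

Sorted descending: 12, 12, 11, 10, 9, 5, 5, 5, 5, 3, 3, 2, 2, 2.
  12 → host 1 (new)  [load 12/16]
  12 → host 2 (new)  [load 12/16]
  11 → host 3 (new)  [load 11/16]
  10 → host 4 (new)  [load 10/16]
  9 → host 5 (new)  [load 9/16]
  5 → host 3  [load 16/16]
  5 → host 4  [load 15/16]
  5 → host 5  [load 14/16]
  5 → host 6 (new)  [load 5/16]
  3 → host 1  [load 15/16]
  3 → host 2  [load 15/16]
  2 → host 5  [load 16/16]
  2 → host 6  [load 7/16]
  2 → host 6  [load 9/16]
6 hosts opened.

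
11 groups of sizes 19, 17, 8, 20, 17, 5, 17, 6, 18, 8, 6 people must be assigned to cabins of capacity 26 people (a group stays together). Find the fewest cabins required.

Total = 20 + 19 + 18 + 17 + 17 + 17 + 8 + 8 + 6 + 6 + 5 = 141 people.
Lower bound: ⌈141/26⌉ = 6 cabins.
A packing using 6 cabins:
  cabin 1: 20 + 6 = 26
  cabin 2: 19 + 6 = 25
  cabin 3: 18 + 8 = 26
  cabin 4: 17 + 8 = 25
  cabin 5: 17 + 5 = 22
  cabin 6: 17 = 17
This matches the lower bound, so 6 is optimal.

6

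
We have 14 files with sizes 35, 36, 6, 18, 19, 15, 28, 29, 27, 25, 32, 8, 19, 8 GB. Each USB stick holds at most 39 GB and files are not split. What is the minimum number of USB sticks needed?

Total = 36 + 35 + 32 + 29 + 28 + 27 + 25 + 19 + 19 + 18 + 15 + 8 + 8 + 6 = 305 GB.
Lower bound: ⌈305/39⌉ = 8 USB sticks.
A packing using 9 USB sticks:
  USB stick 1: 36 = 36
  USB stick 2: 35 = 35
  USB stick 3: 32 + 6 = 38
  USB stick 4: 29 + 8 = 37
  USB stick 5: 28 + 8 = 36
  USB stick 6: 27 = 27
  USB stick 7: 25 = 25
  USB stick 8: 19 + 19 = 38
  USB stick 9: 18 + 15 = 33
No arrangement into 8 USB sticks stays within capacity, so 9 is optimal.

9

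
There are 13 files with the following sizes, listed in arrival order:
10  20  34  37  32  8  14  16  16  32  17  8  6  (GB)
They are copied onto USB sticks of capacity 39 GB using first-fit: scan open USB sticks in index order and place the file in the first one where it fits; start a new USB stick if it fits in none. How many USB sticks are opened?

7

  10 → USB stick 1 (new)  [load 10/39]
  20 → USB stick 1  [load 30/39]
  34 → USB stick 2 (new)  [load 34/39]
  37 → USB stick 3 (new)  [load 37/39]
  32 → USB stick 4 (new)  [load 32/39]
  8 → USB stick 1  [load 38/39]
  14 → USB stick 5 (new)  [load 14/39]
  16 → USB stick 5  [load 30/39]
  16 → USB stick 6 (new)  [load 16/39]
  32 → USB stick 7 (new)  [load 32/39]
  17 → USB stick 6  [load 33/39]
  8 → USB stick 5  [load 38/39]
  6 → USB stick 4  [load 38/39]
7 USB sticks opened.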